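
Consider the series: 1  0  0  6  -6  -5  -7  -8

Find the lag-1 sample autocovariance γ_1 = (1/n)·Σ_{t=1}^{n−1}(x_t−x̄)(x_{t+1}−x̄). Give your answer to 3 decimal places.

Mean x̄ = (1 + 0 + 0 + 6 − 6 − 5 − 7 − 8)/8 = -2.3750
Deviations: 3.3750, 2.3750, 2.3750, 8.3750, -3.6250, -2.6250, -4.6250, -5.6250
Σ_{t=1}^{7}(x_t−x̄)(x_{t+1}−x̄) = 50.8594
γ_1 = 50.8594 / 8 = 6.357

6.357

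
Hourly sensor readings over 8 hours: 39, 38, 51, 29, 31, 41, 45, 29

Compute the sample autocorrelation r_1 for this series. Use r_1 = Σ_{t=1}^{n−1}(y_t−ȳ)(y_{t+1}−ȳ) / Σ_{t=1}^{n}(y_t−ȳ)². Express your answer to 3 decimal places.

-0.265

Mean ȳ = (39 + 38 + 51 + 29 + 31 + 41 + 45 + 29)/8 = 37.8750
Deviations from mean: 1.1250, 0.1250, 13.1250, -8.8750, -6.8750, 3.1250, 7.1250, -8.8750
Σ(y_t−ȳ)(y_{t+1}−ȳ) = (0.1406) + (1.6406) + (-116.4844) + (61.0156) + (-21.4844) + (22.2656) + (-63.2344) = -116.1406
Denominator Σ(y_t−ȳ)² = 438.8750
r_1 = -116.1406 / 438.8750 = -0.265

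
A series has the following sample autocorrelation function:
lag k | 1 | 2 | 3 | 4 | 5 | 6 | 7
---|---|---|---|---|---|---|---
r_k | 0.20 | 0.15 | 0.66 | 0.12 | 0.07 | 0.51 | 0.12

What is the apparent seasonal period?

3

The largest autocorrelation is r_3 = 0.66, with a weaker echo at lag 6 (0.51); the remaining lags stay at or below 0.20. The elevated value at lag 1 (0.20), dropping to 0.15 at lag 2, reflects decaying short-term dependence rather than seasonality.
The dominant spike at lag 3 indicates a seasonal period of 3.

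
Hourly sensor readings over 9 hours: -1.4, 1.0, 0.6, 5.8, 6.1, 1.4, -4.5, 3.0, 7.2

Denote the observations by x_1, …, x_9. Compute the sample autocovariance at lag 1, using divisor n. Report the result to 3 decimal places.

1.696

Mean x̄ = (-1.4 + 1.0 + 0.6 + 5.8 + 6.1 + 1.4 − 4.5 + 3.0 + 7.2)/9 = 2.1333
Σ_{t=1}^{8}(x_t−x̄)(x_{t+1}−x̄) = 15.2622
γ_1 = 15.2622 / 9 = 1.696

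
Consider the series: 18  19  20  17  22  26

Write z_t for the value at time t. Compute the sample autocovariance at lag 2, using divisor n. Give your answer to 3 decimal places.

-2.370

Mean z̄ = (18 + 19 + 20 + 17 + 22 + 26)/6 = 20.3333
Deviations: -2.3333, -1.3333, -0.3333, -3.3333, 1.6667, 5.6667
Σ_{t=1}^{4}(z_t−z̄)(z_{t+2}−z̄) = -14.2222
γ_2 = -14.2222 / 6 = -2.370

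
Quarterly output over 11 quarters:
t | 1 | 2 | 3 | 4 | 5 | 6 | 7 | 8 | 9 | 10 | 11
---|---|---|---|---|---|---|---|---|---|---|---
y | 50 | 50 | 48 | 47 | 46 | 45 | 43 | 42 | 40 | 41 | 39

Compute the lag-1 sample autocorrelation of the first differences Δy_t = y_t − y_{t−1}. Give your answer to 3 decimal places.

First differences Δy: 0, -2, -1, -1, -1, -2, -1, -2, 1, -2
Mean of differences = -1.1000
Numerator Σ(Δy_t−Δȳ)(Δy_{t+1}−Δȳ) = -5.1100
Denominator Σ(Δy_t−Δȳ)² = 8.9000
r_1(Δy) = -5.1100 / 8.9000 = -0.574

-0.574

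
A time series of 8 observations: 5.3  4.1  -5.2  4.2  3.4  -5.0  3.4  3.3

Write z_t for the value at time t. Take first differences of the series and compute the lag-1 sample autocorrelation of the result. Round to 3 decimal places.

First differences Δz: -1.2, -9.3, 9.4, -0.8, -8.4, 8.4, -0.1
Mean of differences = -0.2857
Numerator Σ(Δz_t−Δz̄)(Δz_{t+1}−Δz̄) = -148.7416
Denominator Σ(Δz_t−Δz̄)² = 317.4886
r_1(Δz) = -148.7416 / 317.4886 = -0.468

-0.468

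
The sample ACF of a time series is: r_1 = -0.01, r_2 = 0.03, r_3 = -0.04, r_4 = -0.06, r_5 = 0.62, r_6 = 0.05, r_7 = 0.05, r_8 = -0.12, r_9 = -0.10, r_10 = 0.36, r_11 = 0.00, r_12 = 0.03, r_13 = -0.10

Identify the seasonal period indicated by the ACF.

The largest autocorrelation is r_5 = 0.62, with a weaker echo at lag 10 (0.36); the remaining lags stay at or below 0.05.
The dominant spike at lag 5 indicates a seasonal period of 5.

5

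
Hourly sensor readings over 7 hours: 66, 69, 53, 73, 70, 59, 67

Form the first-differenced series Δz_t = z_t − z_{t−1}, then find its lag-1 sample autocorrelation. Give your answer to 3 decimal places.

First differences Δz: 3, -16, 20, -3, -11, 8
Mean of differences = 0.1667
Numerator Σ(Δz_t−Δz̄)(Δz_{t+1}−Δz̄) = -481.3611
Denominator Σ(Δz_t−Δz̄)² = 858.8333
r_1(Δz) = -481.3611 / 858.8333 = -0.560

-0.560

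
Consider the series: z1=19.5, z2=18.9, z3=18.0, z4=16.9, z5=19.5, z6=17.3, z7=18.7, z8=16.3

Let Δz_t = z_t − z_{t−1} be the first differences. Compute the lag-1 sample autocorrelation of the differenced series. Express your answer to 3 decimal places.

First differences Δz: -0.6, -0.9, -1.1, 2.6, -2.2, 1.4, -2.4
Mean of differences = -0.4571
Numerator Σ(Δz_t−Δz̄)(Δz_{t+1}−Δz̄) = -13.7904
Denominator Σ(Δz_t−Δz̄)² = 20.2371
r_1(Δz) = -13.7904 / 20.2371 = -0.681

-0.681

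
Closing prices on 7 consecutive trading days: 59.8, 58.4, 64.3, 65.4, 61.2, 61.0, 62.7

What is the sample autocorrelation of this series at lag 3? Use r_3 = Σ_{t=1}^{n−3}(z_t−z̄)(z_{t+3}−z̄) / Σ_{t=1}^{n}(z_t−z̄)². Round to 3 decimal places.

-0.110

Mean z̄ = (59.8 + 58.4 + 64.3 + 65.4 + 61.2 + 61.0 + 62.7)/7 = 61.8286
Deviations from mean: -2.0286, -3.4286, 2.4714, 3.5714, -0.6286, -0.8286, 0.8714
Σ(z_t−z̄)(z_{t+3}−z̄) = (-7.2449) + (2.1551) + (-2.0478) + (3.1122) = -4.0253
Denominator Σ(z_t−z̄)² = 36.5743
r_3 = -4.0253 / 36.5743 = -0.110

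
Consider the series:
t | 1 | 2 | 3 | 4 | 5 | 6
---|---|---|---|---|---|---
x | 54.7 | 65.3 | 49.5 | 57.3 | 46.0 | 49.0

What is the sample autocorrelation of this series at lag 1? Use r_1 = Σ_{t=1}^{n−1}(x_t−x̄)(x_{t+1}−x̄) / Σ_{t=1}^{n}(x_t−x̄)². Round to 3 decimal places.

-0.176

Mean x̄ = (54.7 + 65.3 + 49.5 + 57.3 + 46.0 + 49.0)/6 = 53.6333
Deviations from mean: 1.0667, 11.6667, -4.1333, 3.6667, -7.6333, -4.6333
Numerator Σ_{t=1}^{5}(x_t−x̄)(x_{t+1}−x̄) = -43.5544
Denominator Σ(x_t−x̄)² = 247.5133
r_1 = -43.5544 / 247.5133 = -0.176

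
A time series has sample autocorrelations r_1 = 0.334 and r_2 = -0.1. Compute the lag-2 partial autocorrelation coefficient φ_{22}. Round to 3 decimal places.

φ_{22} = (r_2 − r_1²) / (1 − r_1²)
r_1² = (0.334)² = 0.111556
Numerator = -0.1 − 0.1116 = -0.2116; denominator = 1 − 0.1116 = 0.8884
φ_{22} = -0.2116 / 0.8884 = -0.238

-0.238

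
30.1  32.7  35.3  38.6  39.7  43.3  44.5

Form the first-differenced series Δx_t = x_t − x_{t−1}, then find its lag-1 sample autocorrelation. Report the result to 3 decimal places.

-0.723

First differences Δx: 2.6, 2.6, 3.3, 1.1, 3.6, 1.2
Mean of differences = 2.4000
Numerator Σ(Δx_t−Δx̄)(Δx_{t+1}−Δx̄) = -3.9500
Denominator Σ(Δx_t−Δx̄)² = 5.4600
r_1(Δx) = -3.9500 / 5.4600 = -0.723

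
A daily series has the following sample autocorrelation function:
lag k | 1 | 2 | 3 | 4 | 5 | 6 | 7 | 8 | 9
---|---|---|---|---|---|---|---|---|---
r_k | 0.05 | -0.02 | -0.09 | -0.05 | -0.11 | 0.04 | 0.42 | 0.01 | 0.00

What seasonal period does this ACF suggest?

The largest autocorrelation is r_7 = 0.42; the remaining lags stay at or below 0.05.
The dominant spike at lag 7 indicates a seasonal period of 7.

7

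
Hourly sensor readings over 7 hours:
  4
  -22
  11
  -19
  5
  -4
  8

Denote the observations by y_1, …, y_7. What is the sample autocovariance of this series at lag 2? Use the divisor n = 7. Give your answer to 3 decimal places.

87.703

Mean ȳ = (4 − 22 + 11 − 19 + 5 − 4 + 8)/7 = -2.4286
Σ_{t=1}^{5}(y_t−ȳ)(y_{t+2}−ȳ) = 613.9184
γ_2 = 613.9184 / 7 = 87.703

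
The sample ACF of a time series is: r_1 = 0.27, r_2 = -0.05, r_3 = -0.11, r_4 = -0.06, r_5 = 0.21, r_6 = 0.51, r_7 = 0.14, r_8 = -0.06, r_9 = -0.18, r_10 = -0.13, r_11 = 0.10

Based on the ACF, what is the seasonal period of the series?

6

The largest autocorrelation is r_6 = 0.51; the remaining lags stay at or below 0.27.
The dominant spike at lag 6 indicates a seasonal period of 6.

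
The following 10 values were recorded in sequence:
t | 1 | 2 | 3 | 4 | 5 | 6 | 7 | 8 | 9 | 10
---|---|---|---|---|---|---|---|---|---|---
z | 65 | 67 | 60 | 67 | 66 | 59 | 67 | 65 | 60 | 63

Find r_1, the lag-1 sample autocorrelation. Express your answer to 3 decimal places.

Mean z̄ = (65 + 67 + 60 + 67 + 66 + 59 + 67 + 65 + 60 + 63)/10 = 63.9000
Numerator Σ_{t=1}^{9}(z_t−z̄)(z_{t+1}−z̄) = -37.1100
Denominator Σ(z_t−z̄)² = 90.9000
r_1 = -37.1100 / 90.9000 = -0.408

-0.408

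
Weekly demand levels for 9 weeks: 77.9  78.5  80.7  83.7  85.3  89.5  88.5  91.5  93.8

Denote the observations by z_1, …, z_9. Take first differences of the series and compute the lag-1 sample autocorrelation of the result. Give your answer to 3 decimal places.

First differences Δz: 0.6, 2.2, 3.0, 1.6, 4.2, -1.0, 3.0, 2.3
Mean of differences = 1.9875
Numerator Σ(Δz_t−Δz̄)(Δz_{t+1}−Δz̄) = -10.6477
Denominator Σ(Δz_t−Δz̄)² = 18.0888
r_1(Δz) = -10.6477 / 18.0888 = -0.589

-0.589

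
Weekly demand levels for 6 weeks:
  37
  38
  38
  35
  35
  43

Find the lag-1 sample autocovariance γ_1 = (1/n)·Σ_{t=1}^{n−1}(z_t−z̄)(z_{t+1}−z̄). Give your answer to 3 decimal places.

-1.352

Mean z̄ = (37 + 38 + 38 + 35 + 35 + 43)/6 = 37.6667
Deviations: -0.6667, 0.3333, 0.3333, -2.6667, -2.6667, 5.3333
Σ_{t=1}^{5}(z_t−z̄)(z_{t+1}−z̄) = -8.1111
γ_1 = -8.1111 / 6 = -1.352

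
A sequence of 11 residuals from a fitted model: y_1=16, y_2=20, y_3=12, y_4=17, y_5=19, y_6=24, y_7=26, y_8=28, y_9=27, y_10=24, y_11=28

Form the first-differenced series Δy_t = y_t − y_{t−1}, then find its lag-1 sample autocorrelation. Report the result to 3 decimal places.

-0.360

First differences Δy: 4, -8, 5, 2, 5, 2, 2, -1, -3, 4
Mean of differences = 1.2000
Numerator Σ(Δy_t−Δȳ)(Δy_{t+1}−Δȳ) = -55.2400
Denominator Σ(Δy_t−Δȳ)² = 153.6000
r_1(Δy) = -55.2400 / 153.6000 = -0.360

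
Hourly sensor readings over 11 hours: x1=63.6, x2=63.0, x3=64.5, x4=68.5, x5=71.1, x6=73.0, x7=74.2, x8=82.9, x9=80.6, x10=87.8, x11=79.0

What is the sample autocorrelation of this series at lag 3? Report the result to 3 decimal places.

0.160

Mean x̄ = (63.6 + 63.0 + 64.5 + 68.5 + 71.1 + 73.0 + 74.2 + 82.9 + 80.6 + 87.8 + 79.0)/11 = 73.4727
Numerator Σ_{t=1}^{8}(x_t−x̄)(x_{t+3}−x̄) = 111.3578
Denominator Σ(x_t−x̄)² = 694.2618
r_3 = 111.3578 / 694.2618 = 0.160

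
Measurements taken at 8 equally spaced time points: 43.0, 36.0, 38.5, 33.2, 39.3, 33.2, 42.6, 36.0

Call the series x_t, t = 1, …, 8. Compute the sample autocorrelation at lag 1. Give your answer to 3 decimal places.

-0.578

Mean x̄ = (43.0 + 36.0 + 38.5 + 33.2 + 39.3 + 33.2 + 42.6 + 36.0)/8 = 37.7250
Deviations from mean: 5.2750, -1.7250, 0.7750, -4.5250, 1.5750, -4.5250, 4.8750, -1.7250
Numerator Σ_{t=1}^{7}(x_t−x̄)(x_{t+1}−x̄) = -58.6656
Denominator Σ(x_t−x̄)² = 101.5750
r_1 = -58.6656 / 101.5750 = -0.578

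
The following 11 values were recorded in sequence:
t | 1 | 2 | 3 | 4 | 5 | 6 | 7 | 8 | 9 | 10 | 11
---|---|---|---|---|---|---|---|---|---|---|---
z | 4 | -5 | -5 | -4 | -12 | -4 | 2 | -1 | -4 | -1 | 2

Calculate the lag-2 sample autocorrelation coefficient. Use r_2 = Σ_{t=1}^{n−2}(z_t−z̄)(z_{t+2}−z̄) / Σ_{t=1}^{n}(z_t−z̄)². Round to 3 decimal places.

Mean z̄ = (4 − 5 − 5 − 4 − 12 − 4 + 2 − 1 − 4 − 1 + 2)/11 = -2.5455
Numerator Σ_{t=1}^{9}(z_t−z̄)(z_{t+2}−z̄) = -43.2314
Denominator Σ(z_t−z̄)² = 196.7273
r_2 = -43.2314 / 196.7273 = -0.220

-0.220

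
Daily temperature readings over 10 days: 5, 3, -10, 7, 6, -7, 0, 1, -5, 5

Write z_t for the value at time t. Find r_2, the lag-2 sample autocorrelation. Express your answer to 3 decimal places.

-0.439

Mean z̄ = (5 + 3 − 10 + 7 + 6 − 7 + 0 + 1 − 5 + 5)/10 = 0.5000
Numerator Σ_{t=1}^{8}(z_t−z̄)(z_{t+2}−z̄) = -139.0000
Denominator Σ(z_t−z̄)² = 316.5000
r_2 = -139.0000 / 316.5000 = -0.439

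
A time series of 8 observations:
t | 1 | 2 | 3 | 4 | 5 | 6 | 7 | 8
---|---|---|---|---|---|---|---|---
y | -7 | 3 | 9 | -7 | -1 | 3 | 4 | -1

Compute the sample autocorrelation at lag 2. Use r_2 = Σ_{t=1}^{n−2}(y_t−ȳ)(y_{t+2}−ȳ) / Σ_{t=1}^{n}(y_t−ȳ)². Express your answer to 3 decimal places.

Mean ȳ = (-7 + 3 + 9 − 7 − 1 + 3 + 4 − 1)/8 = 0.3750
Numerator Σ_{t=1}^{6}(y_t−ȳ)(y_{t+2}−ȳ) = -122.7813
Denominator Σ(y_t−ȳ)² = 213.8750
r_2 = -122.7813 / 213.8750 = -0.574

-0.574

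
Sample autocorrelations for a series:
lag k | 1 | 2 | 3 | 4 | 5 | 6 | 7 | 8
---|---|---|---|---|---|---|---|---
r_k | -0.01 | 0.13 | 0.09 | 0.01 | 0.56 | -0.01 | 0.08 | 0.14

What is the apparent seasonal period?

5

The largest autocorrelation is r_5 = 0.56; the remaining lags stay at or below 0.14.
The dominant spike at lag 5 indicates a seasonal period of 5.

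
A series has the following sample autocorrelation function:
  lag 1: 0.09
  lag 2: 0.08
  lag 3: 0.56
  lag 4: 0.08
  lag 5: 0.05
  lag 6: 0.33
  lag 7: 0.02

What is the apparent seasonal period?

3

The largest autocorrelation is r_3 = 0.56, with a weaker echo at lag 6 (0.33); the remaining lags stay at or below 0.09.
The dominant spike at lag 3 indicates a seasonal period of 3.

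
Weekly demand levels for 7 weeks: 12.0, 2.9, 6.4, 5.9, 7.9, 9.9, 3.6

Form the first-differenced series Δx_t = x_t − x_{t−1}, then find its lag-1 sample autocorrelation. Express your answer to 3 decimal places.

First differences Δx: -9.1, 3.5, -0.5, 2.0, 2.0, -6.3
Mean of differences = -1.4000
Numerator Σ(Δx_t−Δx̄)(Δx_{t+1}−Δx̄) = -35.3600
Denominator Σ(Δx_t−Δx̄)² = 131.2400
r_1(Δx) = -35.3600 / 131.2400 = -0.269

-0.269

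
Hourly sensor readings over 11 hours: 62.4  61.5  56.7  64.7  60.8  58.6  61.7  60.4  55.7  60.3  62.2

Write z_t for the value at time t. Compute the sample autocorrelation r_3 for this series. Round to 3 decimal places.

0.433

Mean z̄ = (62.4 + 61.5 + 56.7 + 64.7 + 60.8 + 58.6 + 61.7 + 60.4 + 55.7 + 60.3 + 62.2)/11 = 60.4545
Numerator Σ_{t=1}^{8}(z_t−z̄)(z_{t+3}−z̄) = 29.3820
Denominator Σ(z_t−z̄)² = 67.7873
r_3 = 29.3820 / 67.7873 = 0.433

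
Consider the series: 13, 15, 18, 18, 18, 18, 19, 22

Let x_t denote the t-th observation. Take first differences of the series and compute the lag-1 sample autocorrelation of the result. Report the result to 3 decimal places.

First differences Δx: 2, 3, 0, 0, 0, 1, 3
Mean of differences = 1.2857
Numerator Σ(Δx_t−Δx̄)(Δx_{t+1}−Δx̄) = 2.2041
Denominator Σ(Δx_t−Δx̄)² = 11.4286
r_1(Δx) = 2.2041 / 11.4286 = 0.193

0.193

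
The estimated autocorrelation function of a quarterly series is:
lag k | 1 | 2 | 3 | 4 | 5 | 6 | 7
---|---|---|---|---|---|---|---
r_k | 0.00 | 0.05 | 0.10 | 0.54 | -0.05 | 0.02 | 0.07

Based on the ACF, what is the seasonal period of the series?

4

The largest autocorrelation is r_4 = 0.54; the remaining lags stay at or below 0.10.
The dominant spike at lag 4 indicates a seasonal period of 4.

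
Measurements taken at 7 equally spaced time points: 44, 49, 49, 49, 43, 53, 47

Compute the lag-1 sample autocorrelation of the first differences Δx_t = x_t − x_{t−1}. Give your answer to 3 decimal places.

First differences Δx: 5, 0, 0, -6, 10, -6
Mean of differences = 0.5000
Numerator Σ(Δx_t−Δx̄)(Δx_{t+1}−Δx̄) = -122.2500
Denominator Σ(Δx_t−Δx̄)² = 195.5000
r_1(Δx) = -122.2500 / 195.5000 = -0.625

-0.625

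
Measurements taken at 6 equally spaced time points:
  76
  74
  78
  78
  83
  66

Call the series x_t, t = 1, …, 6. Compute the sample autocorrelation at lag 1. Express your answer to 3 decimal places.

Mean x̄ = (76 + 74 + 78 + 78 + 83 + 66)/6 = 75.8333
Deviations from mean: 0.1667, -1.8333, 2.1667, 2.1667, 7.1667, -9.8333
Σ(x_t−x̄)(x_{t+1}−x̄) = (-0.3056) + (-3.9722) + (4.6944) + (15.5278) + (-70.4722) = -54.5278
Denominator Σ(x_t−x̄)² = 160.8333
r_1 = -54.5278 / 160.8333 = -0.339

-0.339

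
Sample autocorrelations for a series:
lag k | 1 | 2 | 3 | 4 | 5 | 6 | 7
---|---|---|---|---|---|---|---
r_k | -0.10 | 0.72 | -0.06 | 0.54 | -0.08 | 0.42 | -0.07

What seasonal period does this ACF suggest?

The largest autocorrelation is r_2 = 0.72, with weaker echoes at lags 4 (0.54) and 6 (0.42); the remaining lags stay at or below -0.06.
The dominant spike at lag 2 indicates a seasonal period of 2.

2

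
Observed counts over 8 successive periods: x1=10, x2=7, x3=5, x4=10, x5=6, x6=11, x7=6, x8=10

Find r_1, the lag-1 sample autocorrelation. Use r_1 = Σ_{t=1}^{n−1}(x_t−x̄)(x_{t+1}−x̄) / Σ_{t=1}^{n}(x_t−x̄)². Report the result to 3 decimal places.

-0.634

Mean x̄ = (10 + 7 + 5 + 10 + 6 + 11 + 6 + 10)/8 = 8.1250
Deviations from mean: 1.8750, -1.1250, -3.1250, 1.8750, -2.1250, 2.8750, -2.1250, 1.8750
Numerator Σ_{t=1}^{7}(x_t−x̄)(x_{t+1}−x̄) = -24.6406
Denominator Σ(x_t−x̄)² = 38.8750
r_1 = -24.6406 / 38.8750 = -0.634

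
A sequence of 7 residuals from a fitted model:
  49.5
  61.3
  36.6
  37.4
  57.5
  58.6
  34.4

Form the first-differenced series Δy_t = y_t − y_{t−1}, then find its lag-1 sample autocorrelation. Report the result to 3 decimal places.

-0.184

First differences Δy: 11.8, -24.7, 0.8, 20.1, 1.1, -24.2
Mean of differences = -2.5167
Numerator Σ(Δy_t−Δȳ)(Δy_{t+1}−Δȳ) = -312.7786
Denominator Σ(Δy_t−Δȳ)² = 1702.8283
r_1(Δy) = -312.7786 / 1702.8283 = -0.184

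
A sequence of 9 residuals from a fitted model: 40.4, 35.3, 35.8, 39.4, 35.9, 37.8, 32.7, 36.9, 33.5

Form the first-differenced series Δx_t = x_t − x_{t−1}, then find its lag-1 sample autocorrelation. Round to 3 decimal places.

First differences Δx: -5.1, 0.5, 3.6, -3.5, 1.9, -5.1, 4.2, -3.4
Mean of differences = -0.8625
Numerator Σ(Δx_t−Δx̄)(Δx_{t+1}−Δx̄) = -64.7539
Denominator Σ(Δx_t−Δx̄)² = 104.3388
r_1(Δx) = -64.7539 / 104.3388 = -0.621

-0.621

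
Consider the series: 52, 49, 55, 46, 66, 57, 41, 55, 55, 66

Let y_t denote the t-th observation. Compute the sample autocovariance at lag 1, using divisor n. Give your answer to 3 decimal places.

Mean ȳ = (52 + 49 + 55 + 46 + 66 + 57 + 41 + 55 + 55 + 66)/10 = 54.2000
Σ_{t=1}^{9}(y_t−ȳ)(y_{t+1}−ȳ) = -100.4400
γ_1 = -100.4400 / 10 = -10.044

-10.044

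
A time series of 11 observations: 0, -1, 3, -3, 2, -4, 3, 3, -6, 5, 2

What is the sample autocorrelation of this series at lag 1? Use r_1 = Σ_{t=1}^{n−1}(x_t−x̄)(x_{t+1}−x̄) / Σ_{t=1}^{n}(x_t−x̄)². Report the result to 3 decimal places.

-0.563

Mean x̄ = (0 − 1 + 3 − 3 + 2 − 4 + 3 + 3 − 6 + 5 + 2)/11 = 0.3636
Numerator Σ_{t=1}^{10}(x_t−x̄)(x_{t+1}−x̄) = -67.8595
Denominator Σ(x_t−x̄)² = 120.5455
r_1 = -67.8595 / 120.5455 = -0.563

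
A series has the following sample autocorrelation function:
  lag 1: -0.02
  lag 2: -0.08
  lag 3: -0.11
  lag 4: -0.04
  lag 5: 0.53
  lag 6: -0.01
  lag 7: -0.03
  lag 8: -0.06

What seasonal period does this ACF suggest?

The largest autocorrelation is r_5 = 0.53; the remaining lags stay at or below -0.01.
The dominant spike at lag 5 indicates a seasonal period of 5.

5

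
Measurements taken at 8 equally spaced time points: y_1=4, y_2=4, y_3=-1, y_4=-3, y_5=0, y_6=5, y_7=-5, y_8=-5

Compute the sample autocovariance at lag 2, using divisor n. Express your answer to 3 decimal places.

Mean ȳ = (4 + 4 − 1 − 3 + 0 + 5 − 5 − 5)/8 = -0.1250
Σ_{t=1}^{6}(y_t−ȳ)(y_{t+2}−ȳ) = -55.9063
γ_2 = -55.9063 / 8 = -6.988

-6.988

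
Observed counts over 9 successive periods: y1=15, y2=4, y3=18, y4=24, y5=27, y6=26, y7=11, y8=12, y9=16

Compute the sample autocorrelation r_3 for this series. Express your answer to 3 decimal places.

-0.506

Mean ȳ = (15 + 4 + 18 + 24 + 27 + 26 + 11 + 12 + 16)/9 = 17.0000
Σ(y_t−ȳ)(y_{t+3}−ȳ) = (-14.0000) + (-130.0000) + (9.0000) + (-42.0000) + (-50.0000) + (-9.0000) = -236.0000
Denominator Σ(y_t−ȳ)² = 466.0000
r_3 = -236.0000 / 466.0000 = -0.506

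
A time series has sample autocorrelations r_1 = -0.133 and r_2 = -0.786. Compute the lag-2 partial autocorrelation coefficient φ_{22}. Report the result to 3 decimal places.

φ_{22} = (r_2 − r_1²) / (1 − r_1²)
r_1² = (-0.133)² = 0.017689
Numerator = -0.786 − 0.0177 = -0.8037; denominator = 1 − 0.0177 = 0.9823
φ_{22} = -0.8037 / 0.9823 = -0.818

-0.818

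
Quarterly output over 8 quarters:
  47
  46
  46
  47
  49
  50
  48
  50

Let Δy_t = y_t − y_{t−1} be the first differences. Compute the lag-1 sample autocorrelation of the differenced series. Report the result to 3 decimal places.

First differences Δy: -1, 0, 1, 2, 1, -2, 2
Mean of differences = 0.4286
Numerator Σ(Δy_t−Δȳ)(Δy_{t+1}−Δȳ) = -3.0408
Denominator Σ(Δy_t−Δȳ)² = 13.7143
r_1(Δy) = -3.0408 / 13.7143 = -0.222

-0.222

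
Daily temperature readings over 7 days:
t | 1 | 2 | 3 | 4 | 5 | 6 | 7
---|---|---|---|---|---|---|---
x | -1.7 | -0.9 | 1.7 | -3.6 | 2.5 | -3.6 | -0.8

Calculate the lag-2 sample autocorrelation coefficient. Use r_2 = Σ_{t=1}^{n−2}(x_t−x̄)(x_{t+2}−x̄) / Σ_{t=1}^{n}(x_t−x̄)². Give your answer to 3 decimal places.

0.430

Mean x̄ = (-1.7 − 0.9 + 1.7 − 3.6 + 2.5 − 3.6 − 0.8)/7 = -0.9143
Deviations from mean: -0.7857, 0.0143, 2.6143, -2.6857, 3.4143, -2.6857, 0.1143
Σ(x_t−x̄)(x_{t+2}−x̄) = (-2.0541) + (-0.0384) + (8.9259) + (7.2131) + (0.3902) = 14.4367
Denominator Σ(x_t−x̄)² = 33.5486
r_2 = 14.4367 / 33.5486 = 0.430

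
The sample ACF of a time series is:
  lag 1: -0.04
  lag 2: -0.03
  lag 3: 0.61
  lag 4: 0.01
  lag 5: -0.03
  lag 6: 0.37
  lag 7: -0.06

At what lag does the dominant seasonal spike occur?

The largest autocorrelation is r_3 = 0.61, with a weaker echo at lag 6 (0.37); the remaining lags stay at or below 0.01.
The dominant spike at lag 3 indicates a seasonal period of 3.

3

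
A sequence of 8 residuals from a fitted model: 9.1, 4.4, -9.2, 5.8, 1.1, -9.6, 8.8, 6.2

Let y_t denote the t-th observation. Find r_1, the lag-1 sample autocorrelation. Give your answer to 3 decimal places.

-0.240

Mean ȳ = (9.1 + 4.4 − 9.2 + 5.8 + 1.1 − 9.6 + 8.8 + 6.2)/8 = 2.0750
Deviations from mean: 7.0250, 2.3250, -11.2750, 3.7250, -0.9750, -11.6750, 6.7250, 4.1250
Numerator Σ_{t=1}^{7}(y_t−ȳ)(y_{t+1}−ȳ) = -94.9031
Denominator Σ(y_t−ȳ)² = 395.2550
r_1 = -94.9031 / 395.2550 = -0.240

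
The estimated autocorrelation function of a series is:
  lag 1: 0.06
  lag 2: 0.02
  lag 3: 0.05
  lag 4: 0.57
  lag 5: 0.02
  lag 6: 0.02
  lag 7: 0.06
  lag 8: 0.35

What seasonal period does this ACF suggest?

The largest autocorrelation is r_4 = 0.57, with a weaker echo at lag 8 (0.35); the remaining lags stay at or below 0.06.
The dominant spike at lag 4 indicates a seasonal period of 4.

4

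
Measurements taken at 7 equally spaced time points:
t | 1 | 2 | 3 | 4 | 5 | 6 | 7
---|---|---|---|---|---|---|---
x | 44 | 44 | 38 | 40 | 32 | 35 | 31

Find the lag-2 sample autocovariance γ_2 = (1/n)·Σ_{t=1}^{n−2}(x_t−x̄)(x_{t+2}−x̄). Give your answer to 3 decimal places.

6.671

Mean x̄ = (44 + 44 + 38 + 40 + 32 + 35 + 31)/7 = 37.7143
Σ_{t=1}^{5}(x_t−x̄)(x_{t+2}−x̄) = 46.6939
γ_2 = 46.6939 / 7 = 6.671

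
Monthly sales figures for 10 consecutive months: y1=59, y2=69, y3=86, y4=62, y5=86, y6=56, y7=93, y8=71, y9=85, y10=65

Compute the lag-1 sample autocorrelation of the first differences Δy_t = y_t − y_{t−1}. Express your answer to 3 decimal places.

-0.830

First differences Δy: 10, 17, -24, 24, -30, 37, -22, 14, -20
Mean of differences = 0.6667
Numerator Σ(Δy_t−Δȳ)(Δy_{t+1}−Δȳ) = -4057.1111
Denominator Σ(Δy_t−Δȳ)² = 4886.0000
r_1(Δy) = -4057.1111 / 4886.0000 = -0.830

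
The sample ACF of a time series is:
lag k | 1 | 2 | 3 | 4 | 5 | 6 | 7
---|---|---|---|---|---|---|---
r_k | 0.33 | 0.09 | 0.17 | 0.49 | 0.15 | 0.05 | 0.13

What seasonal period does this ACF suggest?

The largest autocorrelation is r_4 = 0.49; the remaining lags stay at or below 0.33. The elevated value at lag 1 (0.33), dropping to 0.09 at lag 2, reflects decaying short-term dependence rather than seasonality.
The dominant spike at lag 4 indicates a seasonal period of 4.

4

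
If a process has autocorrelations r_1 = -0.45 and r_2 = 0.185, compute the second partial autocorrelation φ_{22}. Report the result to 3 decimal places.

-0.022

φ_{22} = (r_2 − r_1²) / (1 − r_1²)
r_1² = (-0.45)² = 0.2025
Numerator = 0.185 − 0.2025 = -0.0175; denominator = 1 − 0.2025 = 0.7975
φ_{22} = -0.0175 / 0.7975 = -0.022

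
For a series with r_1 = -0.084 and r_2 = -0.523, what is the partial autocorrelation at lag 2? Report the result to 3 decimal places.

-0.534

φ_{22} = (r_2 − r_1²) / (1 − r_1²)
r_1² = (-0.084)² = 0.007056
Numerator = -0.523 − 0.0071 = -0.5301; denominator = 1 − 0.0071 = 0.9929
φ_{22} = -0.5301 / 0.9929 = -0.534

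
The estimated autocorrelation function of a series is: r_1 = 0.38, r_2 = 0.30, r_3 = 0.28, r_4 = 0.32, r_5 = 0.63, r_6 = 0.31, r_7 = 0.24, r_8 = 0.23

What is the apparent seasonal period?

5

The largest autocorrelation is r_5 = 0.63; the remaining lags stay at or below 0.38. The elevated value at lag 1 (0.38), dropping to 0.30 at lag 2, reflects decaying short-term dependence rather than seasonality.
The dominant spike at lag 5 indicates a seasonal period of 5.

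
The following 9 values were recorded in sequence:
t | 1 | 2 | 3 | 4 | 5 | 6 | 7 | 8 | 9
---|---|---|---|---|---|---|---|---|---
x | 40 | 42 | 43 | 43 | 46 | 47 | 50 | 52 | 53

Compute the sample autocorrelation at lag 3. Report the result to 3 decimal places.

0.060

Mean x̄ = (40 + 42 + 43 + 43 + 46 + 47 + 50 + 52 + 53)/9 = 46.2222
Σ(x_t−x̄)(x_{t+3}−x̄) = (20.0494) + (0.9383) + (-2.5062) + (-12.1728) + (-1.2840) + (5.2716) = 10.2963
Denominator Σ(x_t−x̄)² = 171.5556
r_3 = 10.2963 / 171.5556 = 0.060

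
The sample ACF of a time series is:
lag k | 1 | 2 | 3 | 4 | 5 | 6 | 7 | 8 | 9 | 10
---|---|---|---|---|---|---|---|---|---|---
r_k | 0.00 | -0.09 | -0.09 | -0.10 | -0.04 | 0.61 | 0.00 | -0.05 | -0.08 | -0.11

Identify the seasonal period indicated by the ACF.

6

The largest autocorrelation is r_6 = 0.61; the remaining lags stay at or below 0.00.
The dominant spike at lag 6 indicates a seasonal period of 6.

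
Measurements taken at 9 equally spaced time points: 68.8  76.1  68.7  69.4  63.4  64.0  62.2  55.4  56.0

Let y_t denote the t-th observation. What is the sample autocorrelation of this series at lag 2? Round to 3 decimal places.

Mean ȳ = (68.8 + 76.1 + 68.7 + 69.4 + 63.4 + 64.0 + 62.2 + 55.4 + 56.0)/9 = 64.8889
Numerator Σ_{t=1}^{7}(y_t−ȳ)(y_{t+2}−ȳ) = 92.1353
Denominator Σ(y_t−ȳ)² = 355.1489
r_2 = 92.1353 / 355.1489 = 0.259

0.259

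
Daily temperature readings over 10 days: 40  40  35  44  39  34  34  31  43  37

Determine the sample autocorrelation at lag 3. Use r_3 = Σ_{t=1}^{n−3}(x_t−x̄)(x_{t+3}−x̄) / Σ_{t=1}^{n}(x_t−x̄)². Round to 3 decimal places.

-0.135

Mean x̄ = (40 + 40 + 35 + 44 + 39 + 34 + 34 + 31 + 43 + 37)/10 = 37.7000
Σ(x_t−x̄)(x_{t+3}−x̄) = (14.4900) + (2.9900) + (9.9900) + (-23.3100) + (-8.7100) + (-19.6100) + (2.5900) = -21.5700
Denominator Σ(x_t−x̄)² = 160.1000
r_3 = -21.5700 / 160.1000 = -0.135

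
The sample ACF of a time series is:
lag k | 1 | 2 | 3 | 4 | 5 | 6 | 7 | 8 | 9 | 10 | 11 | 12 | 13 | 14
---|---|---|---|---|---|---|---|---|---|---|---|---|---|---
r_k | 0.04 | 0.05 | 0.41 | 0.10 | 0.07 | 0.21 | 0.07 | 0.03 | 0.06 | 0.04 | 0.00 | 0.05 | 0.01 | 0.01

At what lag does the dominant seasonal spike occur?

The largest autocorrelation is r_3 = 0.41, with a weaker echo at lag 6 (0.21); the remaining lags stay at or below 0.10.
The dominant spike at lag 3 indicates a seasonal period of 3.

3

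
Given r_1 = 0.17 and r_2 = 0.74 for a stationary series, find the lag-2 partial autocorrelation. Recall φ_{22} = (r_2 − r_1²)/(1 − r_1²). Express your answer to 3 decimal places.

0.732

φ_{22} = (r_2 − r_1²) / (1 − r_1²)
r_1² = (0.17)² = 0.0289
Numerator = 0.74 − 0.0289 = 0.7111; denominator = 1 − 0.0289 = 0.9711
φ_{22} = 0.7111 / 0.9711 = 0.732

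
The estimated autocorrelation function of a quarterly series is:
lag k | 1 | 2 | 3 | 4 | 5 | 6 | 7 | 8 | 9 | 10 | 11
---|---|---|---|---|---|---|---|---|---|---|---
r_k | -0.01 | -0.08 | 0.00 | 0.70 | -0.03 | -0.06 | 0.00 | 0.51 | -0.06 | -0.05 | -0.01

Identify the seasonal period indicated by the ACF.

4

The largest autocorrelation is r_4 = 0.70, with a weaker echo at lag 8 (0.51); the remaining lags stay at or below 0.00.
The dominant spike at lag 4 indicates a seasonal period of 4.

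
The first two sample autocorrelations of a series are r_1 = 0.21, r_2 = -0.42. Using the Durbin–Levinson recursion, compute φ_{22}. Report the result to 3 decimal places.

φ_{22} = (r_2 − r_1²) / (1 − r_1²)
r_1² = (0.21)² = 0.0441
Numerator = -0.42 − 0.0441 = -0.4641; denominator = 1 − 0.0441 = 0.9559
φ_{22} = -0.4641 / 0.9559 = -0.486

-0.486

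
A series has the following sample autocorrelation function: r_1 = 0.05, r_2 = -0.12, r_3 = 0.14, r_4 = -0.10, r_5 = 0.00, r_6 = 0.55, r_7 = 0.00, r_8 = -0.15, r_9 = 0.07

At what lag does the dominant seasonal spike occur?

6

The largest autocorrelation is r_6 = 0.55; the remaining lags stay at or below 0.14.
The dominant spike at lag 6 indicates a seasonal period of 6.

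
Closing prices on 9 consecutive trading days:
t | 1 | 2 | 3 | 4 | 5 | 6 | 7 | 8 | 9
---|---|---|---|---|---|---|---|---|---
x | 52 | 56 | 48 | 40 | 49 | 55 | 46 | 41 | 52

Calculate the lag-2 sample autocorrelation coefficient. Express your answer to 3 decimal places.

-0.694

Mean x̄ = (52 + 56 + 48 + 40 + 49 + 55 + 46 + 41 + 52)/9 = 48.7778
Σ(x_t−x̄)(x_{t+2}−x̄) = (-2.5062) + (-63.3951) + (-0.1728) + (-54.6173) + (-0.6173) + (-48.3951) + (-8.9506) = -178.6543
Denominator Σ(x_t−x̄)² = 257.5556
r_2 = -178.6543 / 257.5556 = -0.694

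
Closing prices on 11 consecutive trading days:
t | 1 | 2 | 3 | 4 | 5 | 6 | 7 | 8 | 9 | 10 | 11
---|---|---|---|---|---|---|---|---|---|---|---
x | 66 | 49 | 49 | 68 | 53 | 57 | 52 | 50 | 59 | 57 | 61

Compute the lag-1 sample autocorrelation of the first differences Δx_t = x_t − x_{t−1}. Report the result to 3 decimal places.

First differences Δx: -17, 0, 19, -15, 4, -5, -2, 9, -2, 4
Mean of differences = -0.5000
Numerator Σ(Δx_t−Δx̄)(Δx_{t+1}−Δx̄) = -395.2500
Denominator Σ(Δx_t−Δx̄)² = 1018.5000
r_1(Δx) = -395.2500 / 1018.5000 = -0.388

-0.388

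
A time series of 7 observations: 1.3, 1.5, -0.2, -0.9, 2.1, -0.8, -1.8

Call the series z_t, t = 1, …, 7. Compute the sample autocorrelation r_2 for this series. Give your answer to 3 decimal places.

-0.413

Mean z̄ = (1.3 + 1.5 − 0.2 − 0.9 + 2.1 − 0.8 − 1.8)/7 = 0.1714
Σ(z_t−z̄)(z_{t+2}−z̄) = (-0.4192) + (-1.4235) + (-0.7163) + (1.0408) + (-3.8020) = -5.3202
Denominator Σ(z_t−z̄)² = 12.8743
r_2 = -5.3202 / 12.8743 = -0.413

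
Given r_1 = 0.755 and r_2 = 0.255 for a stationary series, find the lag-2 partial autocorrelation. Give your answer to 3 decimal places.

-0.733

φ_{22} = (r_2 − r_1²) / (1 − r_1²)
r_1² = (0.755)² = 0.570025
Numerator = 0.255 − 0.5700 = -0.3150; denominator = 1 − 0.5700 = 0.4300
φ_{22} = -0.3150 / 0.4300 = -0.733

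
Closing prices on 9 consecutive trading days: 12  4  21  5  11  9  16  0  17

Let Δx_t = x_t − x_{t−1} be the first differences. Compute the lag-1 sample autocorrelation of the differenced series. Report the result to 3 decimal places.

First differences Δx: -8, 17, -16, 6, -2, 7, -16, 17
Mean of differences = 0.6250
Numerator Σ(Δx_t−Δx̄)(Δx_{t+1}−Δx̄) = -911.8906
Denominator Σ(Δx_t−Δx̄)² = 1239.8750
r_1(Δx) = -911.8906 / 1239.8750 = -0.735

-0.735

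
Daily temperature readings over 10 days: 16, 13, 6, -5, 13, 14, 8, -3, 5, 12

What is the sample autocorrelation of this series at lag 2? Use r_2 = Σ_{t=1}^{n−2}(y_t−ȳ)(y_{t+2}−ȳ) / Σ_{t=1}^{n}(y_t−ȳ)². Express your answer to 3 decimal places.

Mean ȳ = (16 + 13 + 6 − 5 + 13 + 14 + 8 − 3 + 5 + 12)/10 = 7.9000
Numerator Σ_{t=1}^{8}(y_t−ȳ)(y_{t+2}−ȳ) = -280.5200
Denominator Σ(y_t−ȳ)² = 468.9000
r_2 = -280.5200 / 468.9000 = -0.598

-0.598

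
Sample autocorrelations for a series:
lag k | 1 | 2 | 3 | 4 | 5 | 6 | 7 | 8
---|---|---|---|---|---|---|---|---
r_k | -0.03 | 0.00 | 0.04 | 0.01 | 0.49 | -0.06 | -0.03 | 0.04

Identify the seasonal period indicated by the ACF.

5

The largest autocorrelation is r_5 = 0.49; the remaining lags stay at or below 0.04.
The dominant spike at lag 5 indicates a seasonal period of 5.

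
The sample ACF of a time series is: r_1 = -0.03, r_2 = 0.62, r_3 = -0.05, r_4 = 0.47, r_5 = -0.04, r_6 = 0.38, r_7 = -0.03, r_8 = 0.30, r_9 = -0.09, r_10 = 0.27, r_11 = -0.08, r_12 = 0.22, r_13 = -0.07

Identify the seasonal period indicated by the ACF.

2

The largest autocorrelation is r_2 = 0.62, with weaker echoes at lags 4 (0.47), 6 (0.38), 8 (0.30), 10 (0.27) and 12 (0.22); the remaining lags stay at or below -0.03.
The dominant spike at lag 2 indicates a seasonal period of 2.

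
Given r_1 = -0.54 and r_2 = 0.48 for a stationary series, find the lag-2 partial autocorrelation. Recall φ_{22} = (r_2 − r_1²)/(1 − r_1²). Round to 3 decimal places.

φ_{22} = (r_2 − r_1²) / (1 − r_1²)
r_1² = (-0.54)² = 0.2916
Numerator = 0.48 − 0.2916 = 0.1884; denominator = 1 − 0.2916 = 0.7084
φ_{22} = 0.1884 / 0.7084 = 0.266

0.266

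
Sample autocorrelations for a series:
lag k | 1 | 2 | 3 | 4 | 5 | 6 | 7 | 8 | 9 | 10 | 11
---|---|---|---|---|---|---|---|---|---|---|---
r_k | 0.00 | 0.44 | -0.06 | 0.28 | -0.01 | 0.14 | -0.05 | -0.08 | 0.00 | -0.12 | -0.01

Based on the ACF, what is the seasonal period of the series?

The largest autocorrelation is r_2 = 0.44, with a weaker echo at lag 4 (0.28); the remaining lags stay at or below 0.14.
The dominant spike at lag 2 indicates a seasonal period of 2.

2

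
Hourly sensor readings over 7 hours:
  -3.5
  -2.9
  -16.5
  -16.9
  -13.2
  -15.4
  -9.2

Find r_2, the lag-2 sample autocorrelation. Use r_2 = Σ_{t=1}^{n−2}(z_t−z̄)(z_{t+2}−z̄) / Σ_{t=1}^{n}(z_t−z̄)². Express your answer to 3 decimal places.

-0.262

Mean z̄ = (-3.5 − 2.9 − 16.5 − 16.9 − 13.2 − 15.4 − 9.2)/7 = -11.0857
Deviations from mean: 7.5857, 8.1857, -5.4143, -5.8143, -2.1143, -4.3143, 1.8857
Σ(z_t−z̄)(z_{t+2}−z̄) = (-41.0712) + (-47.5941) + (11.4473) + (25.0845) + (-3.9869) = -56.1204
Denominator Σ(z_t−z̄)² = 214.3086
r_2 = -56.1204 / 214.3086 = -0.262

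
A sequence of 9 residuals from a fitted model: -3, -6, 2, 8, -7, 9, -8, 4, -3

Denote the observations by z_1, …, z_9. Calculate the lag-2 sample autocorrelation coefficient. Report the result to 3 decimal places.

Mean z̄ = (-3 − 6 + 2 + 8 − 7 + 9 − 8 + 4 − 3)/9 = -0.4444
Σ(z_t−z̄)(z_{t+2}−z̄) = (-6.2469) + (-46.9136) + (-16.0247) + (79.7531) + (49.5309) + (41.9753) + (19.3086) = 121.3827
Denominator Σ(z_t−z̄)² = 330.2222
r_2 = 121.3827 / 330.2222 = 0.368

0.368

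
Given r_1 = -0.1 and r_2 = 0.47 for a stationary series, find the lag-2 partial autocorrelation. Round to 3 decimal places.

0.465

φ_{22} = (r_2 − r_1²) / (1 − r_1²)
r_1² = (-0.1)² = 0.01
Numerator = 0.47 − 0.0100 = 0.4600; denominator = 1 − 0.0100 = 0.9900
φ_{22} = 0.4600 / 0.9900 = 0.465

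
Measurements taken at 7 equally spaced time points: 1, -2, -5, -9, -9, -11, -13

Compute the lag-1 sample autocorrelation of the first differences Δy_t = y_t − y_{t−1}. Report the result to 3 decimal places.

-0.155

First differences Δy: -3, -3, -4, 0, -2, -2
Mean of differences = -2.3333
Numerator Σ(Δy_t−Δȳ)(Δy_{t+1}−Δȳ) = -1.4444
Denominator Σ(Δy_t−Δȳ)² = 9.3333
r_1(Δy) = -1.4444 / 9.3333 = -0.155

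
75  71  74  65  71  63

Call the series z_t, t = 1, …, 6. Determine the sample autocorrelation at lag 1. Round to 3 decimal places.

Mean z̄ = (75 + 71 + 74 + 65 + 71 + 63)/6 = 69.8333
Deviations from mean: 5.1667, 1.1667, 4.1667, -4.8333, 1.1667, -6.8333
Σ(z_t−z̄)(z_{t+1}−z̄) = (6.0278) + (4.8611) + (-20.1389) + (-5.6389) + (-7.9722) = -22.8611
Denominator Σ(z_t−z̄)² = 116.8333
r_1 = -22.8611 / 116.8333 = -0.196

-0.196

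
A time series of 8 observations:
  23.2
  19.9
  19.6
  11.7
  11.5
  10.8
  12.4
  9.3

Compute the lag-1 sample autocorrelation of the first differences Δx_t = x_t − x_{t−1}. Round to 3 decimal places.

-0.339

First differences Δx: -3.3, -0.3, -7.9, -0.2, -0.7, 1.6, -3.1
Mean of differences = -1.9857
Numerator Σ(Δx_t−Δx̄)(Δx_{t+1}−Δx̄) = -19.8359
Denominator Σ(Δx_t−Δx̄)² = 58.4886
r_1(Δx) = -19.8359 / 58.4886 = -0.339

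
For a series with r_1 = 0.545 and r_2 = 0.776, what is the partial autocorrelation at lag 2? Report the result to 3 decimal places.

0.681

φ_{22} = (r_2 − r_1²) / (1 − r_1²)
r_1² = (0.545)² = 0.297025
Numerator = 0.776 − 0.2970 = 0.4790; denominator = 1 − 0.2970 = 0.7030
φ_{22} = 0.4790 / 0.7030 = 0.681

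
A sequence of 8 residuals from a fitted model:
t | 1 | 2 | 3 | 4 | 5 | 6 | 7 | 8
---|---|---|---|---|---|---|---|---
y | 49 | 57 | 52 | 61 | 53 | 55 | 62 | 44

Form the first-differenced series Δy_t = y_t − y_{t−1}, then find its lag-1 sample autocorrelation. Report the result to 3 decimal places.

First differences Δy: 8, -5, 9, -8, 2, 7, -18
Mean of differences = -0.7143
Numerator Σ(Δy_t−Δȳ)(Δy_{t+1}−Δȳ) = -281.9388
Denominator Σ(Δy_t−Δȳ)² = 607.4286
r_1(Δy) = -281.9388 / 607.4286 = -0.464

-0.464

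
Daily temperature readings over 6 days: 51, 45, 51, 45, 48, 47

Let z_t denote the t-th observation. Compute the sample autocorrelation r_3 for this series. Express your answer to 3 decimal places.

Mean z̄ = (51 + 45 + 51 + 45 + 48 + 47)/6 = 47.8333
Numerator Σ_{t=1}^{3}(z_t−z̄)(z_{t+3}−z̄) = -12.0833
Denominator Σ(z_t−z̄)² = 36.8333
r_3 = -12.0833 / 36.8333 = -0.328

-0.328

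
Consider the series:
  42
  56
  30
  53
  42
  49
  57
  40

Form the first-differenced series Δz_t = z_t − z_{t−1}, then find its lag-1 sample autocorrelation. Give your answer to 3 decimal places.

-0.713

First differences Δz: 14, -26, 23, -11, 7, 8, -17
Mean of differences = -0.2857
Numerator Σ(Δz_t−Δz̄)(Δz_{t+1}−Δz̄) = -1371.7959
Denominator Σ(Δz_t−Δz̄)² = 1923.4286
r_1(Δz) = -1371.7959 / 1923.4286 = -0.713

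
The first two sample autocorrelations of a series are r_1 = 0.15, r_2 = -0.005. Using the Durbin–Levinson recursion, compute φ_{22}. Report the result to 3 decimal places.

-0.028

φ_{22} = (r_2 − r_1²) / (1 − r_1²)
r_1² = (0.15)² = 0.0225
Numerator = -0.005 − 0.0225 = -0.0275; denominator = 1 − 0.0225 = 0.9775
φ_{22} = -0.0275 / 0.9775 = -0.028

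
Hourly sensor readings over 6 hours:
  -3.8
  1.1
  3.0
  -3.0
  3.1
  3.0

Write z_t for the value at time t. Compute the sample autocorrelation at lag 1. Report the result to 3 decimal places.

Mean z̄ = (-3.8 + 1.1 + 3.0 − 3.0 + 3.1 + 3.0)/6 = 0.5667
Deviations from mean: -4.3667, 0.5333, 2.4333, -3.5667, 2.5333, 2.4333
Σ(z_t−z̄)(z_{t+1}−z̄) = (-2.3289) + (1.2978) + (-8.6789) + (-9.0356) + (6.1644) = -12.5811
Denominator Σ(z_t−z̄)² = 50.3333
r_1 = -12.5811 / 50.3333 = -0.250

-0.250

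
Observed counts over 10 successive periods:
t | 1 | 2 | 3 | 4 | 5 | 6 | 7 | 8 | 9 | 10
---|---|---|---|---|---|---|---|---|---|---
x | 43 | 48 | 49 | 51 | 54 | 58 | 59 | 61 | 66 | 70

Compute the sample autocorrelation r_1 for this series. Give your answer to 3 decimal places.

0.639

Mean x̄ = (43 + 48 + 49 + 51 + 54 + 58 + 59 + 61 + 66 + 70)/10 = 55.9000
Numerator Σ_{t=1}^{9}(x_t−x̄)(x_{t+1}−x̄) = 411.7900
Denominator Σ(x_t−x̄)² = 644.9000
r_1 = 411.7900 / 644.9000 = 0.639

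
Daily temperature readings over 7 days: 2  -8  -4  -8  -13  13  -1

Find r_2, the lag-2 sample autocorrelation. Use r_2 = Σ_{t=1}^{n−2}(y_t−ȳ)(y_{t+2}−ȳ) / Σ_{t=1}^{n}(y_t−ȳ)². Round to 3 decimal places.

Mean ȳ = (2 − 8 − 4 − 8 − 13 + 13 − 1)/7 = -2.7143
Deviations from mean: 4.7143, -5.2857, -1.2857, -5.2857, -10.2857, 15.7143, 1.7143
Σ(y_t−ȳ)(y_{t+2}−ȳ) = (-6.0612) + (27.9388) + (13.2245) + (-83.0612) + (-17.6327) = -65.5918
Denominator Σ(y_t−ȳ)² = 435.4286
r_2 = -65.5918 / 435.4286 = -0.151

-0.151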